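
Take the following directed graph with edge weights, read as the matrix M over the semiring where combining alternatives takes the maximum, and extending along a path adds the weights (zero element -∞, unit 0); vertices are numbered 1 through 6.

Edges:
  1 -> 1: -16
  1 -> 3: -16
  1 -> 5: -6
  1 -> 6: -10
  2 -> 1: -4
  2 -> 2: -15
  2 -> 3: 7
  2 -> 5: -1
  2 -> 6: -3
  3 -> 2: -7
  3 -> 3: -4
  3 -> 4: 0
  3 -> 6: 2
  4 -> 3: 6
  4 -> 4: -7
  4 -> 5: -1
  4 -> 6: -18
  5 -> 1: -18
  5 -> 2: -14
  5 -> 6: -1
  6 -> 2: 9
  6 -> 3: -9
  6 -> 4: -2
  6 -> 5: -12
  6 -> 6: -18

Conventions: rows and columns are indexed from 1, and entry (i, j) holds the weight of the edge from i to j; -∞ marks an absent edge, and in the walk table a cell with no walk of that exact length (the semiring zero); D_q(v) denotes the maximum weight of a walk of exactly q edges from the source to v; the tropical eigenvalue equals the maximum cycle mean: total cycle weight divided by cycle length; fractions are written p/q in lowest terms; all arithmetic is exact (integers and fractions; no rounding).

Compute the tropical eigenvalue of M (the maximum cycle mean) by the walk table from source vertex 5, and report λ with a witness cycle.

q=0: [-∞, -∞, -∞, -∞, 0, -∞]
q=1: [-18, -14, -∞, -∞, -∞, -1]
q=2: [-18, 8, -7, -3, -13, -17]
q=3: [4, -7, 15, -7, 7, 5]
q=4: [-11, 14, 11, 15, -2, 17]
q=5: [10, 26, 21, 15, 14, 13]
q=6: [22, 22, 33, 21, 25, 23]
Optimal cycle mean attained by: cycle 2->3->6->2, total 7 + 2 + 9, length 3.
Answer: λ = 6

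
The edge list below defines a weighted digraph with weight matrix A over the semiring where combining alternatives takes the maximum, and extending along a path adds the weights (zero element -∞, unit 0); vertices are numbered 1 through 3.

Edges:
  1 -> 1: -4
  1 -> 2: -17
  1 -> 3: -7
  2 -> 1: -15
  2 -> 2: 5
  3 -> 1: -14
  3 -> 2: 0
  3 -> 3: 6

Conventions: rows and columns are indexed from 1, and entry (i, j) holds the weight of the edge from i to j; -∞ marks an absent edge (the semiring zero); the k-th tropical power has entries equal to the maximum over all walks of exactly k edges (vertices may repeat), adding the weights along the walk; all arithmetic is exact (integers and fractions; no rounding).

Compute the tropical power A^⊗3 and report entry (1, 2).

A^⊗2:
  [-8, -7, -1]
  [-10, 10, -22]
  [-8, 6, 12]
A^⊗3:
  [-12, -1, 5]
  [-5, 15, -16]
  [-2, 12, 18]
Key observation: the optimum is the walk 1->3->3->2, with weight (-7) + 6 + 0 = -1.
Optimal value attained by: walk 1->3->3->2.
Answer: (A^⊗3)[1][2] = -1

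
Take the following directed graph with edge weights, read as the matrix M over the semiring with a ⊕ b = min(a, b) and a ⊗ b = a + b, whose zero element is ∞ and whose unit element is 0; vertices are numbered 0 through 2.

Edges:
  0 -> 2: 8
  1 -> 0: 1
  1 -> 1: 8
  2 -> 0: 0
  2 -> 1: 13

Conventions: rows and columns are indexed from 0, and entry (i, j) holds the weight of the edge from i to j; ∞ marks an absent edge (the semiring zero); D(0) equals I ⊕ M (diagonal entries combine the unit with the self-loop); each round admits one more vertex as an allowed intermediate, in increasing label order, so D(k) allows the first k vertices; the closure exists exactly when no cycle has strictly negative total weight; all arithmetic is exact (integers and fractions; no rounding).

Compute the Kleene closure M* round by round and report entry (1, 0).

D(0):
  [0, ∞, 8]
  [1, 0, ∞]
  [0, 13, 0]
D(1):
  [0, ∞, 8]
  [1, 0, 9]
  [0, 13, 0]
D(2):
  [0, ∞, 8]
  [1, 0, 9]
  [0, 13, 0]
D(3):
  [0, 21, 8]
  [1, 0, 9]
  [0, 13, 0]
Answer: M*[1][0] = 1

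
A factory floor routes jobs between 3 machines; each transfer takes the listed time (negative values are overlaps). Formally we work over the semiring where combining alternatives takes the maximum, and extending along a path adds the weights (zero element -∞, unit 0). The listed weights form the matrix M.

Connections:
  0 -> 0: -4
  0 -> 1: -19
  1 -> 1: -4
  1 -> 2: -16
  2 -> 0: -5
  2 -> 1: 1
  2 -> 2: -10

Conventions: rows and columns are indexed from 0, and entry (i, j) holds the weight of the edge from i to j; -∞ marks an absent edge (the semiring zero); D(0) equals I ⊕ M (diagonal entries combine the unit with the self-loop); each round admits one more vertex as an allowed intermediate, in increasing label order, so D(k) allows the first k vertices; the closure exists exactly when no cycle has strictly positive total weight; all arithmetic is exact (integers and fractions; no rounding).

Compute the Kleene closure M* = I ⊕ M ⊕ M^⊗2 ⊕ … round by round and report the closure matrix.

D(0):
  [0, -19, -∞]
  [-∞, 0, -16]
  [-5, 1, 0]
D(1):
  [0, -19, -∞]
  [-∞, 0, -16]
  [-5, 1, 0]
D(2):
  [0, -19, -35]
  [-∞, 0, -16]
  [-5, 1, 0]
D(3):
  [0, -19, -35]
  [-21, 0, -16]
  [-5, 1, 0]
Answer: M* = [[0, -19, -35], [-21, 0, -16], [-5, 1, 0]]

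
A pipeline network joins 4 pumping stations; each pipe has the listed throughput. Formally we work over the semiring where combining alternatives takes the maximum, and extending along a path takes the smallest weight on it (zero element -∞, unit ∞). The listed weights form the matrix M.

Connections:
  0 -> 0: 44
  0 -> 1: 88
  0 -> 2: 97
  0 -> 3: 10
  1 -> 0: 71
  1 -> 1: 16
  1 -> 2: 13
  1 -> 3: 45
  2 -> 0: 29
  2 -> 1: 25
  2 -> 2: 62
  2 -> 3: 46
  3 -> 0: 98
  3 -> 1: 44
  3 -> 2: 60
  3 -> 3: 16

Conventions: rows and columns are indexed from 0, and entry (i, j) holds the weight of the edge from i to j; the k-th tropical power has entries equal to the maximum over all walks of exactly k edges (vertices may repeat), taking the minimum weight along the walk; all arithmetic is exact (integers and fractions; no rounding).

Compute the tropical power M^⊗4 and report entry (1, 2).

M^⊗2:
  [71, 44, 62, 46]
  [45, 71, 71, 16]
  [46, 44, 62, 46]
  [44, 88, 97, 46]
M^⊗3:
  [46, 71, 71, 46]
  [71, 45, 62, 46]
  [46, 46, 62, 46]
  [71, 44, 62, 46]
M^⊗4:
  [71, 46, 62, 46]
  [46, 71, 71, 46]
  [46, 46, 62, 46]
  [46, 71, 71, 46]
Key observation: the optimum is the walk 1->0->1->0->2, with weight 71 min 88 min 71 min 97 = 71.
Optimal value attained by: walk 1->0->1->0->2.
Answer: (M^⊗4)[1][2] = 71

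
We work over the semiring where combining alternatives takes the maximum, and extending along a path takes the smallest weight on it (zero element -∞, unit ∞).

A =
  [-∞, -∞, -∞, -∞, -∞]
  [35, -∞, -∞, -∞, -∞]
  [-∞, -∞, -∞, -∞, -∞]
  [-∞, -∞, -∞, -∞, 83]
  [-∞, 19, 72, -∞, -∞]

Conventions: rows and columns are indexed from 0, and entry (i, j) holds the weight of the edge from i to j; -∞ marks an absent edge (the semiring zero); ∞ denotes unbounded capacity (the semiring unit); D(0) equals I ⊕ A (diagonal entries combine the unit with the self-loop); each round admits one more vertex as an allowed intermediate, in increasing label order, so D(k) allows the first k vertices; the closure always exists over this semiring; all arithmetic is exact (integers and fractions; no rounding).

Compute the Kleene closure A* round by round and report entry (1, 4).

D(0):
  [∞, -∞, -∞, -∞, -∞]
  [35, ∞, -∞, -∞, -∞]
  [-∞, -∞, ∞, -∞, -∞]
  [-∞, -∞, -∞, ∞, 83]
  [-∞, 19, 72, -∞, ∞]
D(1):
  [∞, -∞, -∞, -∞, -∞]
  [35, ∞, -∞, -∞, -∞]
  [-∞, -∞, ∞, -∞, -∞]
  [-∞, -∞, -∞, ∞, 83]
  [-∞, 19, 72, -∞, ∞]
D(2):
  [∞, -∞, -∞, -∞, -∞]
  [35, ∞, -∞, -∞, -∞]
  [-∞, -∞, ∞, -∞, -∞]
  [-∞, -∞, -∞, ∞, 83]
  [19, 19, 72, -∞, ∞]
D(3):
  [∞, -∞, -∞, -∞, -∞]
  [35, ∞, -∞, -∞, -∞]
  [-∞, -∞, ∞, -∞, -∞]
  [-∞, -∞, -∞, ∞, 83]
  [19, 19, 72, -∞, ∞]
D(4):
  [∞, -∞, -∞, -∞, -∞]
  [35, ∞, -∞, -∞, -∞]
  [-∞, -∞, ∞, -∞, -∞]
  [-∞, -∞, -∞, ∞, 83]
  [19, 19, 72, -∞, ∞]
D(5):
  [∞, -∞, -∞, -∞, -∞]
  [35, ∞, -∞, -∞, -∞]
  [-∞, -∞, ∞, -∞, -∞]
  [19, 19, 72, ∞, 83]
  [19, 19, 72, -∞, ∞]
Answer: A*[1][4] = -∞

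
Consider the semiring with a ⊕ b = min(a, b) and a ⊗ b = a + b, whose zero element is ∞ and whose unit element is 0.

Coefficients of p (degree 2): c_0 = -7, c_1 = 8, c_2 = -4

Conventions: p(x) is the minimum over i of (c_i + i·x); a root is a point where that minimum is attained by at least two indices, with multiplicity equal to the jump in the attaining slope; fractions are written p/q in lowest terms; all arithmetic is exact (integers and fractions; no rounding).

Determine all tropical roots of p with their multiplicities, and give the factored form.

hull edge (i=0, c=-7) to (i=2, c=-4): slope 3/2, span 2
Factored form: p(x) = -4 ⊗ (x ⊕ (-3/2)) ⊗ (x ⊕ (-3/2))
Answer: roots = -3/2 (mult 2)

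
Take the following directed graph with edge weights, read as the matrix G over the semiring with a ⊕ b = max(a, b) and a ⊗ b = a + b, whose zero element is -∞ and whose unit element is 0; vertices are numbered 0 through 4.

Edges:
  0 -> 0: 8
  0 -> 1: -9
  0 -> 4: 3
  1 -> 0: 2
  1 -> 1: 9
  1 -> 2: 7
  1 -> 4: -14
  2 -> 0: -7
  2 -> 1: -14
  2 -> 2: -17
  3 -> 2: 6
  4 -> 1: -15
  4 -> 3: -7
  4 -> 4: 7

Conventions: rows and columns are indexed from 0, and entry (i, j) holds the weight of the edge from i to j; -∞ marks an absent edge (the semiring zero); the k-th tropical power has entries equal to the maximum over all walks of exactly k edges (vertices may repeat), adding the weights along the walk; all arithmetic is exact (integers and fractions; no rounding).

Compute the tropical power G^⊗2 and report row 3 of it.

G^⊗2:
  [16, 0, -2, -4, 11]
  [11, 18, 16, -21, 5]
  [1, -5, -7, -∞, -4]
  [-1, -8, -11, -∞, -∞]
  [-13, -6, -1, 0, 14]
Answer: row 3 of G^⊗2 = [-1, -8, -11, -∞, -∞]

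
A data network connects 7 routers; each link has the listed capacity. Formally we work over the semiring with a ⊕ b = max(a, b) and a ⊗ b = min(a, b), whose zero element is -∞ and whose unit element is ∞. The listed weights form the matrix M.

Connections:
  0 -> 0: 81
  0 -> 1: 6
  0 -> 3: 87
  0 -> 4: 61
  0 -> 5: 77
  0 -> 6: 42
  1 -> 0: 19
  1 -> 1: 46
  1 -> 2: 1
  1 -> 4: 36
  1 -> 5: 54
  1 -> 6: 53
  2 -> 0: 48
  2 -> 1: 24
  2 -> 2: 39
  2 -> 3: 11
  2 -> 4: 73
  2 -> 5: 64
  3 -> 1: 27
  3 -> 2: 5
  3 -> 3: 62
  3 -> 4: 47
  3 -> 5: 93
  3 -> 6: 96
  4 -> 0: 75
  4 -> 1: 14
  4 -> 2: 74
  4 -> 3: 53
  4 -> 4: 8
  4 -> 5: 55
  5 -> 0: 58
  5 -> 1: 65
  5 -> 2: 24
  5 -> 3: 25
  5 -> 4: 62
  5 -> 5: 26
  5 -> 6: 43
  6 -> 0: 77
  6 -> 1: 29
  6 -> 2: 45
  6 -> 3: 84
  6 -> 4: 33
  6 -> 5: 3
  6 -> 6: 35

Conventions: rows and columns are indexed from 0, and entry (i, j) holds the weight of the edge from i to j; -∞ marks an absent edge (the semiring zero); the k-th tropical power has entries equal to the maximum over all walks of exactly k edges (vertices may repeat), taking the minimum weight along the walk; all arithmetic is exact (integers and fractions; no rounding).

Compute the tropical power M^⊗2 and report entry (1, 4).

M^⊗2:
  [81, 65, 61, 81, 62, 87, 87]
  [54, 54, 45, 53, 54, 46, 46]
  [73, 64, 73, 53, 62, 55, 43]
  [77, 65, 47, 84, 62, 62, 62]
  [75, 55, 39, 75, 73, 75, 53]
  [62, 46, 62, 58, 58, 58, 53]
  [77, 29, 39, 77, 61, 84, 84]
Key observation: the optimum is the walk 1->5->4, with weight 54 min 62 = 54.
Optimal value attained by: walk 1->5->4.
Answer: (M^⊗2)[1][4] = 54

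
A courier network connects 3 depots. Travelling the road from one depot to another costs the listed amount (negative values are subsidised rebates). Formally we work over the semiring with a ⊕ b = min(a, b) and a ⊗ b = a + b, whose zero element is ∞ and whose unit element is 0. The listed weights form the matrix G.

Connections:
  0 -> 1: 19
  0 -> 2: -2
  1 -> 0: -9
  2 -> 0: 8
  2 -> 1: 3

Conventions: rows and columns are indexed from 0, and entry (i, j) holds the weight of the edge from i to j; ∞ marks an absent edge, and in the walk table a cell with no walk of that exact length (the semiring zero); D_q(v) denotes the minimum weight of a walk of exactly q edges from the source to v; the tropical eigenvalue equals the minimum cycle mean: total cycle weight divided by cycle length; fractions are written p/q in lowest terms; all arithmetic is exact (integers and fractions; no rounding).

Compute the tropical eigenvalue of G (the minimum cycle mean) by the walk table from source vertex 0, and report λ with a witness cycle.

q=0: [0, ∞, ∞]
q=1: [∞, 19, -2]
q=2: [6, 1, ∞]
q=3: [-8, 25, 4]
Optimal cycle mean attained by: cycle 0->2->1->0, total (-2) + 3 + (-9), length 3.
Answer: λ = -8/3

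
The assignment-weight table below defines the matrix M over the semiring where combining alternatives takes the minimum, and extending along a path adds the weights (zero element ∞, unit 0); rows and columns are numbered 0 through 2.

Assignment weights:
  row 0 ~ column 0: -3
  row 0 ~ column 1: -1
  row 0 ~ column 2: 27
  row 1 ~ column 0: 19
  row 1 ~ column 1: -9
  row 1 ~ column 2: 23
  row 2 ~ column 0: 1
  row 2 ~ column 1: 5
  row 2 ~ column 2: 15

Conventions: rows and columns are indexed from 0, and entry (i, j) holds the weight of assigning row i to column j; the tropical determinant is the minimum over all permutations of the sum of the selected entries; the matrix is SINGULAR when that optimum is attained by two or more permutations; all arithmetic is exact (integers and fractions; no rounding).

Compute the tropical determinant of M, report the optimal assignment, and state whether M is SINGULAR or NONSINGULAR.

σ = (0, 1, 2): (-3) + (-9) + 15 = 3
σ = (0, 2, 1): (-3) + 23 + 5 = 25
σ = (1, 0, 2): (-1) + 19 + 15 = 33
σ = (1, 2, 0): (-1) + 23 + 1 = 23
σ = (2, 0, 1): 27 + 19 + 5 = 51
σ = (2, 1, 0): 27 + (-9) + 1 = 19
Optimal value attained by: σ = (0, 1, 2).
Answer: det⊕(M) = 3; verdict: NONSINGULAR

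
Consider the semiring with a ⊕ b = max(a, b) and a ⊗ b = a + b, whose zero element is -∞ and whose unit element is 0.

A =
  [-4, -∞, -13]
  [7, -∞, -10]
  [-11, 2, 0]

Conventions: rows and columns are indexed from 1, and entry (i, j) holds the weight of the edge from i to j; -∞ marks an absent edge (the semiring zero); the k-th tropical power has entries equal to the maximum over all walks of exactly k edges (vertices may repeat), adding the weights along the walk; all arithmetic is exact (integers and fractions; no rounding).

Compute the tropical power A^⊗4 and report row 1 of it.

A^⊗2:
  [-8, -11, -13]
  [3, -8, -6]
  [9, 2, 0]
A^⊗3:
  [-4, -11, -13]
  [-1, -4, -6]
  [9, 2, 0]
A^⊗4:
  [-4, -11, -13]
  [3, -4, -6]
  [9, 2, 0]
Answer: row 1 of A^⊗4 = [-4, -11, -13]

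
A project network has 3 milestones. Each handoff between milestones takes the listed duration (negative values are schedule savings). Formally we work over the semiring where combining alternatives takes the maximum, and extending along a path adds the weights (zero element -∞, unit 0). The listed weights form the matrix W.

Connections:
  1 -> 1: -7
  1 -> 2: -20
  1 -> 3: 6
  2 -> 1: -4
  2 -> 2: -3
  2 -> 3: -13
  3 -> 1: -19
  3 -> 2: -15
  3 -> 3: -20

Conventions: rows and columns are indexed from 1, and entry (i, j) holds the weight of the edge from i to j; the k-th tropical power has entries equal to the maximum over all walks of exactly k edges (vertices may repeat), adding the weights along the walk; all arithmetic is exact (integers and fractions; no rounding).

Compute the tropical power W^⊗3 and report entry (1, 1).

W^⊗2:
  [-13, -9, -1]
  [-7, -6, 2]
  [-19, -18, -13]
W^⊗3:
  [-13, -12, -7]
  [-10, -9, -1]
  [-22, -21, -13]
Key observation: the optimum is the walk 1->3->2->1, with weight 6 + (-15) + (-4) = -13.
Optimal value attained by: walk 1->3->2->1.
Answer: (W^⊗3)[1][1] = -13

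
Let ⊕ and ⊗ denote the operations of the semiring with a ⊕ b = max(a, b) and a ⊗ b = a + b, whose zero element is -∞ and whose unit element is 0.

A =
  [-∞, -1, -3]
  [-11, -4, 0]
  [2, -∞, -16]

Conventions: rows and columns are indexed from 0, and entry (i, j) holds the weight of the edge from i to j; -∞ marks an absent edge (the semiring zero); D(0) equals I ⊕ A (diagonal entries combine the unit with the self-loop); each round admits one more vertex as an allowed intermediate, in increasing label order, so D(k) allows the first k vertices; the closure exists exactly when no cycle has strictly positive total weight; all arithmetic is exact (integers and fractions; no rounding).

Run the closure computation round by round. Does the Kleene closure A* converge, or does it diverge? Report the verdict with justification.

D(0):
  [0, -1, -3]
  [-11, 0, 0]
  [2, -∞, 0]
D(1):
  [0, -1, -3]
  [-11, 0, 0]
  [2, 1, 0]
Detection: at round 2, diagonal entry (2, 2) turns strictly positive.
Key observation: the cycle 2->0->1->2 has total weight 2 + (-1) + 0, which is strictly positive.
Answer: DIVERGES — positive cycle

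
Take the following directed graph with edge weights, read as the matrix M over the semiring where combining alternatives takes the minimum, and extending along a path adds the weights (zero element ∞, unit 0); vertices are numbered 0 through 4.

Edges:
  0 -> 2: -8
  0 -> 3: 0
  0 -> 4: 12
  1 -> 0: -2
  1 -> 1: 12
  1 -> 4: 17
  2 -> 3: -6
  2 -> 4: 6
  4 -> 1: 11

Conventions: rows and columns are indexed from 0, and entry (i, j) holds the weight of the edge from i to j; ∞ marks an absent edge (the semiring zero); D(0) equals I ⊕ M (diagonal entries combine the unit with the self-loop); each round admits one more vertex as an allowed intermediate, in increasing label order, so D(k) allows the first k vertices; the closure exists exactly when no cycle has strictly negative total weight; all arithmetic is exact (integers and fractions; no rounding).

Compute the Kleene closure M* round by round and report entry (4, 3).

D(0):
  [0, ∞, -8, 0, 12]
  [-2, 0, ∞, ∞, 17]
  [∞, ∞, 0, -6, 6]
  [∞, ∞, ∞, 0, ∞]
  [∞, 11, ∞, ∞, 0]
D(1):
  [0, ∞, -8, 0, 12]
  [-2, 0, -10, -2, 10]
  [∞, ∞, 0, -6, 6]
  [∞, ∞, ∞, 0, ∞]
  [∞, 11, ∞, ∞, 0]
D(2):
  [0, ∞, -8, 0, 12]
  [-2, 0, -10, -2, 10]
  [∞, ∞, 0, -6, 6]
  [∞, ∞, ∞, 0, ∞]
  [9, 11, 1, 9, 0]
D(3):
  [0, ∞, -8, -14, -2]
  [-2, 0, -10, -16, -4]
  [∞, ∞, 0, -6, 6]
  [∞, ∞, ∞, 0, ∞]
  [9, 11, 1, -5, 0]
D(4):
  [0, ∞, -8, -14, -2]
  [-2, 0, -10, -16, -4]
  [∞, ∞, 0, -6, 6]
  [∞, ∞, ∞, 0, ∞]
  [9, 11, 1, -5, 0]
D(5):
  [0, 9, -8, -14, -2]
  [-2, 0, -10, -16, -4]
  [15, 17, 0, -6, 6]
  [∞, ∞, ∞, 0, ∞]
  [9, 11, 1, -5, 0]
Answer: M*[4][3] = -5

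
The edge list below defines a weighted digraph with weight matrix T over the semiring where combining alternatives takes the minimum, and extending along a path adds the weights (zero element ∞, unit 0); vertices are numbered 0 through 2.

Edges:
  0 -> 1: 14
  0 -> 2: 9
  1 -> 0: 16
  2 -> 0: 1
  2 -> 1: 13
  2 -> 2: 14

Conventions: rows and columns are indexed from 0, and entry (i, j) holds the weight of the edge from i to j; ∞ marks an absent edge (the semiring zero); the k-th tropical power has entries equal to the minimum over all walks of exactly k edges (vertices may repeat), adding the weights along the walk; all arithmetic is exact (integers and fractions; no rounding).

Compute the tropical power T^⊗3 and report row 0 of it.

T^⊗2:
  [10, 22, 23]
  [∞, 30, 25]
  [15, 15, 10]
T^⊗3:
  [24, 24, 19]
  [26, 38, 39]
  [11, 23, 24]
Answer: row 0 of T^⊗3 = [24, 24, 19]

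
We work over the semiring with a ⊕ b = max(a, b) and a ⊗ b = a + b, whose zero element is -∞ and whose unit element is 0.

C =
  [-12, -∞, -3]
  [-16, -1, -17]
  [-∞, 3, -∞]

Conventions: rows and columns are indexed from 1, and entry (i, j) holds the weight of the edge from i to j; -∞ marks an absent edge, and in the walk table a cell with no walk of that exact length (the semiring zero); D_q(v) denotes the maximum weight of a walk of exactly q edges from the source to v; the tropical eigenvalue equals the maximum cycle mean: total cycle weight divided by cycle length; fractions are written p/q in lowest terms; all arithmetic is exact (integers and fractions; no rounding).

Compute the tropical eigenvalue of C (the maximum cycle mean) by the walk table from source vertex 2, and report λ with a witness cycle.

q=0: [-∞, 0, -∞]
q=1: [-16, -1, -17]
q=2: [-17, -2, -18]
q=3: [-18, -3, -19]
Optimal cycle mean attained by: cycle 2->2, total (-1), length 1.
Answer: λ = -1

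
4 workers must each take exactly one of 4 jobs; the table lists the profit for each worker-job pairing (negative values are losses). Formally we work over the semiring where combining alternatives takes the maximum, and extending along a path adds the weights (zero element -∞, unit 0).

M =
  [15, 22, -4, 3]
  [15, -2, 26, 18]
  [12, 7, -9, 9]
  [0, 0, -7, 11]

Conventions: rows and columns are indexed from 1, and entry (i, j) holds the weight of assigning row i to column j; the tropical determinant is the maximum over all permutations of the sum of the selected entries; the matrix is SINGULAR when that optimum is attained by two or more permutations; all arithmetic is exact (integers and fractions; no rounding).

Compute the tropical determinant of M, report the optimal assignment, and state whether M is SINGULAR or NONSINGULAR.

σ = (1, 2, 3, 4): 15 + (-2) + (-9) + 11 = 15
σ = (1, 2, 4, 3): 15 + (-2) + 9 + (-7) = 15
σ = (1, 3, 2, 4): 15 + 26 + 7 + 11 = 59
σ = (1, 3, 4, 2): 15 + 26 + 9 + 0 = 50
σ = (1, 4, 2, 3): 15 + 18 + 7 + (-7) = 33
σ = (1, 4, 3, 2): 15 + 18 + (-9) + 0 = 24
σ = (2, 1, 3, 4): 22 + 15 + (-9) + 11 = 39
σ = (2, 1, 4, 3): 22 + 15 + 9 + (-7) = 39
σ = (2, 3, 1, 4): 22 + 26 + 12 + 11 = 71
σ = (2, 3, 4, 1): 22 + 26 + 9 + 0 = 57
σ = (2, 4, 1, 3): 22 + 18 + 12 + (-7) = 45
σ = (2, 4, 3, 1): 22 + 18 + (-9) + 0 = 31
σ = (3, 1, 2, 4): (-4) + 15 + 7 + 11 = 29
σ = (3, 1, 4, 2): (-4) + 15 + 9 + 0 = 20
σ = (3, 2, 1, 4): (-4) + (-2) + 12 + 11 = 17
σ = (3, 2, 4, 1): (-4) + (-2) + 9 + 0 = 3
σ = (3, 4, 1, 2): (-4) + 18 + 12 + 0 = 26
σ = (3, 4, 2, 1): (-4) + 18 + 7 + 0 = 21
σ = (4, 1, 2, 3): 3 + 15 + 7 + (-7) = 18
σ = (4, 1, 3, 2): 3 + 15 + (-9) + 0 = 9
σ = (4, 2, 1, 3): 3 + (-2) + 12 + (-7) = 6
σ = (4, 2, 3, 1): 3 + (-2) + (-9) + 0 = -8
σ = (4, 3, 1, 2): 3 + 26 + 12 + 0 = 41
σ = (4, 3, 2, 1): 3 + 26 + 7 + 0 = 36
Optimal value attained by: σ = (2, 3, 1, 4).
Answer: det⊕(M) = 71; verdict: NONSINGULAR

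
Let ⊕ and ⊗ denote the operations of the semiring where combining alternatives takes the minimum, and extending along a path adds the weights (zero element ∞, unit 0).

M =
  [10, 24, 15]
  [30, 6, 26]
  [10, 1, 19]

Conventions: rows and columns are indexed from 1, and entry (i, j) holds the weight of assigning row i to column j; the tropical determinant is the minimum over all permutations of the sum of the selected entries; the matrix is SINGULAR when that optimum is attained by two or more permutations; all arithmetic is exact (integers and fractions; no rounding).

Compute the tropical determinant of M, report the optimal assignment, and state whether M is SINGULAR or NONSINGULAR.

σ = (1, 2, 3): 10 + 6 + 19 = 35
σ = (1, 3, 2): 10 + 26 + 1 = 37
σ = (2, 1, 3): 24 + 30 + 19 = 73
σ = (2, 3, 1): 24 + 26 + 10 = 60
σ = (3, 1, 2): 15 + 30 + 1 = 46
σ = (3, 2, 1): 15 + 6 + 10 = 31
Optimal value attained by: σ = (3, 2, 1).
Answer: det⊕(M) = 31; verdict: NONSINGULAR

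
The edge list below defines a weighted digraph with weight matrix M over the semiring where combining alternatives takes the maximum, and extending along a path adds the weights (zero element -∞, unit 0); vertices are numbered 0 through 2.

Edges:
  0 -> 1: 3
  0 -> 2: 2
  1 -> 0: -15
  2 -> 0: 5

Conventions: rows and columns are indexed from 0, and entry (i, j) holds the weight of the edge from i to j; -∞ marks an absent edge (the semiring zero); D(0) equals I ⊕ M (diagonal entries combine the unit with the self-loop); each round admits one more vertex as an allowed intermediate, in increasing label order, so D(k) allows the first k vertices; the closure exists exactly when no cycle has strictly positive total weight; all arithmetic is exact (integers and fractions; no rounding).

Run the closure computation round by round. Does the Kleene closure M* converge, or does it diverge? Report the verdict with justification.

D(0):
  [0, 3, 2]
  [-15, 0, -∞]
  [5, -∞, 0]
Detection: at round 1, diagonal entry (2, 2) turns strictly positive.
Key observation: the cycle 2->0->2 has total weight 5 + 2, which is strictly positive.
Answer: DIVERGES — positive cycle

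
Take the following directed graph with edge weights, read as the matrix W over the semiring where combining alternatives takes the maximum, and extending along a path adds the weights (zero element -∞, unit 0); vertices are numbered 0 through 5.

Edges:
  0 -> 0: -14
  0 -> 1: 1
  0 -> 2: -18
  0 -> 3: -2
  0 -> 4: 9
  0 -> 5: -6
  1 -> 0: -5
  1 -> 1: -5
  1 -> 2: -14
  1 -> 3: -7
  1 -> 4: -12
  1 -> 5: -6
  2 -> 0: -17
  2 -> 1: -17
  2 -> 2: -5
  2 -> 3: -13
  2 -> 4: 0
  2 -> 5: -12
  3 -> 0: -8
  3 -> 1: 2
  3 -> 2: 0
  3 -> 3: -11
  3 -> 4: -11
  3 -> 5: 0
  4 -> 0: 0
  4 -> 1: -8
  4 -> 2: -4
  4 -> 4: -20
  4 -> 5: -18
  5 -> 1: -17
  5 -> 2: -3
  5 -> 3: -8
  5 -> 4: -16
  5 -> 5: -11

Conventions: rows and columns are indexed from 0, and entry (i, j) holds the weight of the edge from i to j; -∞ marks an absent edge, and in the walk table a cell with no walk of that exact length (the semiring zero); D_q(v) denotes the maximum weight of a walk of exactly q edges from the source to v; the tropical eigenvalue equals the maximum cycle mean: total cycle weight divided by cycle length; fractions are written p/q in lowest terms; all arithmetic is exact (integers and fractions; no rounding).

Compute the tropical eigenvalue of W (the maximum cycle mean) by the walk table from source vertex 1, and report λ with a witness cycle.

q=0: [-∞, 0, -∞, -∞, -∞, -∞]
q=1: [-5, -5, -14, -7, -12, -6]
q=2: [-10, -4, -7, -7, 4, -7]
q=3: [4, -4, 0, -11, -1, -7]
q=4: [-1, 5, -5, 2, 13, -2]
q=5: [13, 5, 9, -2, 8, 2]
q=6: [8, 14, 4, 11, 22, 7]
Optimal cycle mean attained by: cycle 0->4->0, total 9 + 0, length 2.
Answer: λ = 9/2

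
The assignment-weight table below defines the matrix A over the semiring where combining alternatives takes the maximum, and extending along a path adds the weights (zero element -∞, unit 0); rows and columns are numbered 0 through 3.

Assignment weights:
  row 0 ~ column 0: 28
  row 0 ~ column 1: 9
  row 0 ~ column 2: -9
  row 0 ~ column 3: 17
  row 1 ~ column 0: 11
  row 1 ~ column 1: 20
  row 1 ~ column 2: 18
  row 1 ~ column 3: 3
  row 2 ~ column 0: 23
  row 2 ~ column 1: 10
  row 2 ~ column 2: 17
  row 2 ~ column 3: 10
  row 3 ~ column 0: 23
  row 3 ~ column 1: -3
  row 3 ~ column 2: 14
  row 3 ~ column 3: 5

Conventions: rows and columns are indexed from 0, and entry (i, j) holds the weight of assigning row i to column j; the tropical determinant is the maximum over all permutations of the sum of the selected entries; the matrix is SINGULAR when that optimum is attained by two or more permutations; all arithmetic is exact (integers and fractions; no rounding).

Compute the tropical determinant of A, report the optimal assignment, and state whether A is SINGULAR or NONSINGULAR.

σ = (0, 1, 2, 3): 28 + 20 + 17 + 5 = 70
σ = (0, 1, 3, 2): 28 + 20 + 10 + 14 = 72
σ = (0, 2, 1, 3): 28 + 18 + 10 + 5 = 61
σ = (0, 2, 3, 1): 28 + 18 + 10 + (-3) = 53
σ = (0, 3, 1, 2): 28 + 3 + 10 + 14 = 55
σ = (0, 3, 2, 1): 28 + 3 + 17 + (-3) = 45
σ = (1, 0, 2, 3): 9 + 11 + 17 + 5 = 42
σ = (1, 0, 3, 2): 9 + 11 + 10 + 14 = 44
σ = (1, 2, 0, 3): 9 + 18 + 23 + 5 = 55
σ = (1, 2, 3, 0): 9 + 18 + 10 + 23 = 60
σ = (1, 3, 0, 2): 9 + 3 + 23 + 14 = 49
σ = (1, 3, 2, 0): 9 + 3 + 17 + 23 = 52
σ = (2, 0, 1, 3): (-9) + 11 + 10 + 5 = 17
σ = (2, 0, 3, 1): (-9) + 11 + 10 + (-3) = 9
σ = (2, 1, 0, 3): (-9) + 20 + 23 + 5 = 39
σ = (2, 1, 3, 0): (-9) + 20 + 10 + 23 = 44
σ = (2, 3, 0, 1): (-9) + 3 + 23 + (-3) = 14
σ = (2, 3, 1, 0): (-9) + 3 + 10 + 23 = 27
σ = (3, 0, 1, 2): 17 + 11 + 10 + 14 = 52
σ = (3, 0, 2, 1): 17 + 11 + 17 + (-3) = 42
σ = (3, 1, 0, 2): 17 + 20 + 23 + 14 = 74
σ = (3, 1, 2, 0): 17 + 20 + 17 + 23 = 77
σ = (3, 2, 0, 1): 17 + 18 + 23 + (-3) = 55
σ = (3, 2, 1, 0): 17 + 18 + 10 + 23 = 68
Optimal value attained by: σ = (3, 1, 2, 0).
Answer: det⊕(A) = 77; verdict: NONSINGULAR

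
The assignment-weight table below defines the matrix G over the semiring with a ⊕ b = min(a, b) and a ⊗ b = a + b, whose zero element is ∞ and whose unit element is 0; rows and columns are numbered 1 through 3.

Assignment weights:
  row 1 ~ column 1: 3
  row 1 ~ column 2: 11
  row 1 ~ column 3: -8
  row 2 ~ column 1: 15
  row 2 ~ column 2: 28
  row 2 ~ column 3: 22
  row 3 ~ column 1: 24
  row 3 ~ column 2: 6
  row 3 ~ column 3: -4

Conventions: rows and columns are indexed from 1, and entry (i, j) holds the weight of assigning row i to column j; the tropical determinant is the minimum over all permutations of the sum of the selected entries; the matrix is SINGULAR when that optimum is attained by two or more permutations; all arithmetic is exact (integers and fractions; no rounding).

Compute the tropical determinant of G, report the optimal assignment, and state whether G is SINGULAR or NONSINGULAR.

σ = (1, 2, 3): 3 + 28 + (-4) = 27
σ = (1, 3, 2): 3 + 22 + 6 = 31
σ = (2, 1, 3): 11 + 15 + (-4) = 22
σ = (2, 3, 1): 11 + 22 + 24 = 57
σ = (3, 1, 2): (-8) + 15 + 6 = 13
σ = (3, 2, 1): (-8) + 28 + 24 = 44
Optimal value attained by: σ = (3, 1, 2).
Answer: det⊕(G) = 13; verdict: NONSINGULAR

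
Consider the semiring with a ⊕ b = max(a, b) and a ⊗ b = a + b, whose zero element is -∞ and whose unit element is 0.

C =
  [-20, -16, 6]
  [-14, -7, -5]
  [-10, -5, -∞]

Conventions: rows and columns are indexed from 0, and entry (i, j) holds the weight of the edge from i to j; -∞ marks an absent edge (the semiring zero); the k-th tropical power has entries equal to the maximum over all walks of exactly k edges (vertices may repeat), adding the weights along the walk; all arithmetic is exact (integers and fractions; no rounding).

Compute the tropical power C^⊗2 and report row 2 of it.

C^⊗2:
  [-4, 1, -14]
  [-15, -10, -8]
  [-19, -12, -4]
Answer: row 2 of C^⊗2 = [-19, -12, -4]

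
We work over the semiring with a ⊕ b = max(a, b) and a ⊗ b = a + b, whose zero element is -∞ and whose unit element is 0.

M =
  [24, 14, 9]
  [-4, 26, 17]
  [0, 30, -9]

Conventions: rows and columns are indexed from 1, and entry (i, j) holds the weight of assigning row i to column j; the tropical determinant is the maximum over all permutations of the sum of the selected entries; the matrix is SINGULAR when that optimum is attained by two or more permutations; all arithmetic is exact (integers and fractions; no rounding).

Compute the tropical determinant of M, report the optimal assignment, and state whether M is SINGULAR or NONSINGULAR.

σ = (1, 2, 3): 24 + 26 + (-9) = 41
σ = (1, 3, 2): 24 + 17 + 30 = 71
σ = (2, 1, 3): 14 + (-4) + (-9) = 1
σ = (2, 3, 1): 14 + 17 + 0 = 31
σ = (3, 1, 2): 9 + (-4) + 30 = 35
σ = (3, 2, 1): 9 + 26 + 0 = 35
Optimal value attained by: σ = (1, 3, 2).
Answer: det⊕(M) = 71; verdict: NONSINGULAR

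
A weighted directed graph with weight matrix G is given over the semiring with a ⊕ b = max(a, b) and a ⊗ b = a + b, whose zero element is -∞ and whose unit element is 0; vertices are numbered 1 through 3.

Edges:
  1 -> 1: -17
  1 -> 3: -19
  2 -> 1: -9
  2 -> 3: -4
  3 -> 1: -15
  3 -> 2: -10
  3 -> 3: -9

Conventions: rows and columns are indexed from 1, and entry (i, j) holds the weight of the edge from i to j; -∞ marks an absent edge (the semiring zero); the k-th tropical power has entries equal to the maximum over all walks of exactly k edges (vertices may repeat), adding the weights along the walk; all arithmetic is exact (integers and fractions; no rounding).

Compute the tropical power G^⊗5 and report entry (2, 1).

G^⊗2:
  [-34, -29, -28]
  [-19, -14, -13]
  [-19, -19, -14]
G^⊗3:
  [-38, -38, -33]
  [-23, -23, -18]
  [-28, -24, -23]
G^⊗4:
  [-47, -43, -42]
  [-32, -28, -27]
  [-33, -33, -28]
G^⊗5:
  [-52, -52, -47]
  [-37, -37, -32]
  [-42, -38, -37]
Key observation: the optimum is the walk 2->3->2->3->2->1, with weight (-4) + (-10) + (-4) + (-10) + (-9) = -37.
Optimal value attained by: walk 2->3->2->3->2->1.
Answer: (G^⊗5)[2][1] = -37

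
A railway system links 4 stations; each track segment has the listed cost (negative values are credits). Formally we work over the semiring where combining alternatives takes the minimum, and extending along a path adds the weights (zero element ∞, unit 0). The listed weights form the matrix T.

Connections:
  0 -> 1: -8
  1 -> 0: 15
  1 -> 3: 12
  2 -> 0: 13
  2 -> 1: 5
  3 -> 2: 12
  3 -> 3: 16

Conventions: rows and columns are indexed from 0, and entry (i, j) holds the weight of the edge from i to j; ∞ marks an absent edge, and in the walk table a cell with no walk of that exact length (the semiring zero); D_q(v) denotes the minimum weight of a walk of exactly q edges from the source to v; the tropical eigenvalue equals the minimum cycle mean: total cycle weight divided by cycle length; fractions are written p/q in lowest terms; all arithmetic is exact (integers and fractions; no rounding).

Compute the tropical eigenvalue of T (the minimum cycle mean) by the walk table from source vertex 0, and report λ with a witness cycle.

q=0: [0, ∞, ∞, ∞]
q=1: [∞, -8, ∞, ∞]
q=2: [7, ∞, ∞, 4]
q=3: [∞, -1, 16, 20]
q=4: [14, 21, 32, 11]
Optimal cycle mean attained by: cycle 0->1->0, total (-8) + 15, length 2.
Answer: λ = 7/2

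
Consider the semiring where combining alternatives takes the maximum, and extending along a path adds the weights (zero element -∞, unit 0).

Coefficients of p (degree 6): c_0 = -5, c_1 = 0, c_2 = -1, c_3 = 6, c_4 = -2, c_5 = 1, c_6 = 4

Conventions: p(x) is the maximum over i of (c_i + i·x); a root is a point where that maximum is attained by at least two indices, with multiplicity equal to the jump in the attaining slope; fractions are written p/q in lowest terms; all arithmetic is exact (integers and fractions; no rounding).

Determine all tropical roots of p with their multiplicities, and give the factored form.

hull edge (i=0, c=-5) to (i=1, c=0): slope 5, span 1
hull edge (i=1, c=0) to (i=3, c=6): slope 3, span 2
hull edge (i=3, c=6) to (i=6, c=4): slope -2/3, span 3
Factored form: p(x) = 4 ⊗ (x ⊕ (-5)) ⊗ (x ⊕ (-3)) ⊗ (x ⊕ (-3)) ⊗ (x ⊕ 2/3) ⊗ (x ⊕ 2/3) ⊗ (x ⊕ 2/3)
Answer: roots = -5 (mult 1), -3 (mult 2), 2/3 (mult 3)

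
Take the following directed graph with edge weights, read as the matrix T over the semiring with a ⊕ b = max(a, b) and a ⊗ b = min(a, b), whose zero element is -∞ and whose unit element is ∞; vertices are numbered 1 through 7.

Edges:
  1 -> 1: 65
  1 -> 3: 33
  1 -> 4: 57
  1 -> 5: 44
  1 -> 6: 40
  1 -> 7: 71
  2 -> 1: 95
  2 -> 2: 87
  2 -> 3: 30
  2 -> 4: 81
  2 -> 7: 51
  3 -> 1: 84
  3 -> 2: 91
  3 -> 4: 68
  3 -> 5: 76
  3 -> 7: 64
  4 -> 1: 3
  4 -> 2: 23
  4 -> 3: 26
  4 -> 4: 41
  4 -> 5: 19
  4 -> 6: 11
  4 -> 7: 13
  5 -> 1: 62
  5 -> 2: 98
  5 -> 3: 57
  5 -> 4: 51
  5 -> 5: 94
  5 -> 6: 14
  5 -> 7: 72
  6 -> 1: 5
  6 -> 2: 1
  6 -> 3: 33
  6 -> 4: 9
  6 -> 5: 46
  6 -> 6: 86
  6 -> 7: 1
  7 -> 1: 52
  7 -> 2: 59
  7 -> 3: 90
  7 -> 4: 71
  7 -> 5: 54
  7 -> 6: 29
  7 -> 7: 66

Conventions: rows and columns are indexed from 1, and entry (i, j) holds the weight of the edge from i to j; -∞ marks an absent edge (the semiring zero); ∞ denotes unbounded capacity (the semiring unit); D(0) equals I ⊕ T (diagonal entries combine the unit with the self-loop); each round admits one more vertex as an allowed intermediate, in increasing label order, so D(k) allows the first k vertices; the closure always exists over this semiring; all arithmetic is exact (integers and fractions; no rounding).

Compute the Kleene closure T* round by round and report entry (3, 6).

D(0):
  [∞, -∞, 33, 57, 44, 40, 71]
  [95, ∞, 30, 81, -∞, -∞, 51]
  [84, 91, ∞, 68, 76, -∞, 64]
  [3, 23, 26, ∞, 19, 11, 13]
  [62, 98, 57, 51, ∞, 14, 72]
  [5, 1, 33, 9, 46, ∞, 1]
  [52, 59, 90, 71, 54, 29, ∞]
D(1):
  [∞, -∞, 33, 57, 44, 40, 71]
  [95, ∞, 33, 81, 44, 40, 71]
  [84, 91, ∞, 68, 76, 40, 71]
  [3, 23, 26, ∞, 19, 11, 13]
  [62, 98, 57, 57, ∞, 40, 72]
  [5, 1, 33, 9, 46, ∞, 5]
  [52, 59, 90, 71, 54, 40, ∞]
D(2):
  [∞, -∞, 33, 57, 44, 40, 71]
  [95, ∞, 33, 81, 44, 40, 71]
  [91, 91, ∞, 81, 76, 40, 71]
  [23, 23, 26, ∞, 23, 23, 23]
  [95, 98, 57, 81, ∞, 40, 72]
  [5, 1, 33, 9, 46, ∞, 5]
  [59, 59, 90, 71, 54, 40, ∞]
D(3):
  [∞, 33, 33, 57, 44, 40, 71]
  [95, ∞, 33, 81, 44, 40, 71]
  [91, 91, ∞, 81, 76, 40, 71]
  [26, 26, 26, ∞, 26, 26, 26]
  [95, 98, 57, 81, ∞, 40, 72]
  [33, 33, 33, 33, 46, ∞, 33]
  [90, 90, 90, 81, 76, 40, ∞]
D(4):
  [∞, 33, 33, 57, 44, 40, 71]
  [95, ∞, 33, 81, 44, 40, 71]
  [91, 91, ∞, 81, 76, 40, 71]
  [26, 26, 26, ∞, 26, 26, 26]
  [95, 98, 57, 81, ∞, 40, 72]
  [33, 33, 33, 33, 46, ∞, 33]
  [90, 90, 90, 81, 76, 40, ∞]
D(5):
  [∞, 44, 44, 57, 44, 40, 71]
  [95, ∞, 44, 81, 44, 40, 71]
  [91, 91, ∞, 81, 76, 40, 72]
  [26, 26, 26, ∞, 26, 26, 26]
  [95, 98, 57, 81, ∞, 40, 72]
  [46, 46, 46, 46, 46, ∞, 46]
  [90, 90, 90, 81, 76, 40, ∞]
D(6):
  [∞, 44, 44, 57, 44, 40, 71]
  [95, ∞, 44, 81, 44, 40, 71]
  [91, 91, ∞, 81, 76, 40, 72]
  [26, 26, 26, ∞, 26, 26, 26]
  [95, 98, 57, 81, ∞, 40, 72]
  [46, 46, 46, 46, 46, ∞, 46]
  [90, 90, 90, 81, 76, 40, ∞]
D(7):
  [∞, 71, 71, 71, 71, 40, 71]
  [95, ∞, 71, 81, 71, 40, 71]
  [91, 91, ∞, 81, 76, 40, 72]
  [26, 26, 26, ∞, 26, 26, 26]
  [95, 98, 72, 81, ∞, 40, 72]
  [46, 46, 46, 46, 46, ∞, 46]
  [90, 90, 90, 81, 76, 40, ∞]
Answer: T*[3][6] = 40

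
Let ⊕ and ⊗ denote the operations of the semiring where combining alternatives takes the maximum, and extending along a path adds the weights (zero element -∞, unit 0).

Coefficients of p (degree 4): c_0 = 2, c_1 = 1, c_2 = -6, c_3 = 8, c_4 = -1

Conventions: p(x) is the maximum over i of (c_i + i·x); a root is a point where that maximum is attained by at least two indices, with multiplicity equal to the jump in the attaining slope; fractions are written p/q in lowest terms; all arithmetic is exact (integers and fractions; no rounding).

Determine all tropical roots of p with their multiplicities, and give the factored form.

hull edge (i=0, c=2) to (i=3, c=8): slope 2, span 3
hull edge (i=3, c=8) to (i=4, c=-1): slope -9, span 1
Factored form: p(x) = -1 ⊗ (x ⊕ (-2)) ⊗ (x ⊕ (-2)) ⊗ (x ⊕ (-2)) ⊗ (x ⊕ 9)
Answer: roots = -2 (mult 3), 9 (mult 1)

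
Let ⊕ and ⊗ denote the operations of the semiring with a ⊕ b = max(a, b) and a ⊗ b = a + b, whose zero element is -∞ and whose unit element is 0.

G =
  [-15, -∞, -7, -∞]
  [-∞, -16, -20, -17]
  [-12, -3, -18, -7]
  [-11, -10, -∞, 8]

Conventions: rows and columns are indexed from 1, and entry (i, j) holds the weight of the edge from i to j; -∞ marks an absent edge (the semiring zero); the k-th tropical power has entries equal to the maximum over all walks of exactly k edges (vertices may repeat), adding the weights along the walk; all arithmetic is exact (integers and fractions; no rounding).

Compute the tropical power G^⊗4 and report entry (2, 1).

G^⊗2:
  [-19, -10, -22, -14]
  [-28, -23, -36, -9]
  [-18, -17, -19, 1]
  [-3, -2, -18, 16]
G^⊗3:
  [-25, -24, -26, -6]
  [-20, -19, -35, -1]
  [-10, -9, -25, 9]
  [5, 6, -10, 24]
G^⊗4:
  [-17, -16, -32, 2]
  [-12, -11, -27, 7]
  [-2, -1, -17, 17]
  [13, 14, -2, 32]
Key observation: the optimum is the walk 2->4->4->4->1, with weight (-17) + 8 + 8 + (-11) = -12.
Optimal value attained by: walk 2->4->4->4->1.
Answer: (G^⊗4)[2][1] = -12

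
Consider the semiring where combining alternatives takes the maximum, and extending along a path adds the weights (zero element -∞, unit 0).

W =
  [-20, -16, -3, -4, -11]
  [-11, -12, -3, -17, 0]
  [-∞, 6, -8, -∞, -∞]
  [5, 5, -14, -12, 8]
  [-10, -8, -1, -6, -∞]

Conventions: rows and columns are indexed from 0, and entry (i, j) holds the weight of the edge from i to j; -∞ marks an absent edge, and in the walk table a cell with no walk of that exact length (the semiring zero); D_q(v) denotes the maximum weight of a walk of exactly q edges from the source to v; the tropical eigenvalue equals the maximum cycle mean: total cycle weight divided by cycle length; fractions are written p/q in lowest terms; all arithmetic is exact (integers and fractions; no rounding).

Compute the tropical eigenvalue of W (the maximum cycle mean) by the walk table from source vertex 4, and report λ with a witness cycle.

q=0: [-∞, -∞, -∞, -∞, 0]
q=1: [-10, -8, -1, -6, -∞]
q=2: [-1, 5, -9, -14, 2]
q=3: [-6, -3, 2, -4, 5]
q=4: [1, 8, 4, -1, 4]
q=5: [4, 10, 5, -2, 8]
Optimal cycle mean attained by: cycle 1->4->2->1, total 0 + (-1) + 6, length 3.
Answer: λ = 5/3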